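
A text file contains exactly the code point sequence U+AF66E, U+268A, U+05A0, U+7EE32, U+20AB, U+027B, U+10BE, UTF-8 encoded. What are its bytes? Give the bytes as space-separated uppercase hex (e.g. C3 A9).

F2 AF 99 AE E2 9A 8A D6 A0 F1 BE B8 B2 E2 82 AB C9 BB E1 82 BE

U+AF66E: 4-byte form → F2 AF 99 AE.
U+268A: 3-byte form → E2 9A 8A.
U+05A0: 2-byte form → D6 A0.
U+7EE32: 4-byte form → F1 BE B8 B2.
U+20AB: 3-byte form → E2 82 AB.
U+027B: 2-byte form → C9 BB.
U+10BE: 3-byte form → E1 82 BE.
Concatenated (21 bytes): F2 AF 99 AE E2 9A 8A D6 A0 F1 BE B8 B2 E2 82 AB C9 BB E1 82 BE.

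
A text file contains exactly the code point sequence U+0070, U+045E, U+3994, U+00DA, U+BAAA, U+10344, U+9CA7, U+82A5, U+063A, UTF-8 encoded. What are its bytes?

70 D1 9E E3 A6 94 C3 9A EB AA AA F0 90 8D 84 E9 B2 A7 E8 8A A5 D8 BA

U+0070: 1-byte form → 70.
U+045E: 2-byte form → D1 9E.
U+3994: 3-byte form → E3 A6 94.
U+00DA: 2-byte form → C3 9A.
U+BAAA: 3-byte form → EB AA AA.
U+10344: 4-byte form → F0 90 8D 84.
U+9CA7: 3-byte form → E9 B2 A7.
U+82A5: 3-byte form → E8 8A A5.
U+063A: 2-byte form → D8 BA.
Concatenated (23 bytes): 70 D1 9E E3 A6 94 C3 9A EB AA AA F0 90 8D 84 E9 B2 A7 E8 8A A5 D8 BA.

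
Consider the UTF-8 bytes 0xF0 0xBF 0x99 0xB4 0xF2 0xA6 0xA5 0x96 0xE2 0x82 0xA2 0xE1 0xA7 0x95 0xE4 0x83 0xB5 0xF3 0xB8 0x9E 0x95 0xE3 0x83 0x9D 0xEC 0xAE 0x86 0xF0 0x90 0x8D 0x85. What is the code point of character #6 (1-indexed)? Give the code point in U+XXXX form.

U+F8795

Offset 0: leading byte 0xF0 = 11110000 → 4-byte char #1 = F0 BF 99 B4.
Offset 4: leading byte 0xF2 = 11110010 → 4-byte char #2 = F2 A6 A5 96.
Offset 8: leading byte 0xE2 = 11100010 → 3-byte char #3 = E2 82 A2.
Offset 11: leading byte 0xE1 = 11100001 → 3-byte char #4 = E1 A7 95.
Offset 14: leading byte 0xE4 = 11100100 → 3-byte char #5 = E4 83 B5.
Offset 17: leading byte 0xF3 = 11110011 → 4-byte char #6 = F3 B8 9E 95.
Leading byte 0xF3 = 11110011 matches 11110xxx → 4-byte sequence.
Byte 1: 0xF3 = 11110011, payload 011 (3 bits).
Byte 2: 0xB8 = 10111000 (10xxxxxx ✓), payload 111000.
Byte 3: 0x9E = 10011110 (10xxxxxx ✓), payload 011110.
Byte 4: 0x95 = 10010101 (10xxxxxx ✓), payload 010101.
Concatenate: 011111000011110010101 = 0xF8795 (21 bits → U+F8795).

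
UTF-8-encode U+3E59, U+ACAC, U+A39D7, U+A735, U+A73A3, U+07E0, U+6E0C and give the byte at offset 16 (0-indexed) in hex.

U+3E59 → 3-byte form E3 B9 99 at offsets 0–2.
U+ACAC → 3-byte form EA B2 AC at offsets 3–5.
U+A39D7 → 4-byte form F2 A3 A7 97 at offsets 6–9.
U+A735 → 3-byte form EA 9C B5 at offsets 10–12.
U+A73A3 → 4-byte form F2 A7 8E A3 at offsets 13–16.
Offset 16 falls in char 5's range; it's byte 4 of F2 A7 8E A3 = 0xA3.

0xA3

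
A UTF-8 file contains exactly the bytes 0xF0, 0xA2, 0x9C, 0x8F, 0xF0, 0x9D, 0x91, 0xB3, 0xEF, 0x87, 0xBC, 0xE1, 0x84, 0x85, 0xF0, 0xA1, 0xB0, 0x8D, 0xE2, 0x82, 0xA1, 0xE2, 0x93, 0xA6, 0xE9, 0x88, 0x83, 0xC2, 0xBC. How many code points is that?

Byte at offset 0: 0xF0 = 11110000 → 4-byte char (#1). Advance 4.
Byte at offset 4: 0xF0 = 11110000 → 4-byte char (#2). Advance 4.
Byte at offset 8: 0xEF = 11101111 → 3-byte char (#3). Advance 3.
Byte at offset 11: 0xE1 = 11100001 → 3-byte char (#4). Advance 3.
Byte at offset 14: 0xF0 = 11110000 → 4-byte char (#5). Advance 4.
Byte at offset 18: 0xE2 = 11100010 → 3-byte char (#6). Advance 3.
Byte at offset 21: 0xE2 = 11100010 → 3-byte char (#7). Advance 3.
Byte at offset 24: 0xE9 = 11101001 → 3-byte char (#8). Advance 3.
Byte at offset 27: 0xC2 = 11000010 → 2-byte char (#9). Advance 2.
Reached end at offset 29 after 9 code points.

9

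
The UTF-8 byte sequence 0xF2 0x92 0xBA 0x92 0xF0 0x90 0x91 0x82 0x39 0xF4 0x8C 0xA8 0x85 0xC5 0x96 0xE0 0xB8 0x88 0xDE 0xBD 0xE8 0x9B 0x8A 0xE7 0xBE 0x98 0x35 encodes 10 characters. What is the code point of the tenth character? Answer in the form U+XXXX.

U+0035

Offset 0: leading byte 0xF2 = 11110010 → 4-byte char #1 = F2 92 BA 92.
Offset 4: leading byte 0xF0 = 11110000 → 4-byte char #2 = F0 90 91 82.
Offset 8: leading byte 0x39 = 00111001 → 1-byte char #3 = 39.
Offset 9: leading byte 0xF4 = 11110100 → 4-byte char #4 = F4 8C A8 85.
Offset 13: leading byte 0xC5 = 11000101 → 2-byte char #5 = C5 96.
Offset 15: leading byte 0xE0 = 11100000 → 3-byte char #6 = E0 B8 88.
Offset 18: leading byte 0xDE = 11011110 → 2-byte char #7 = DE BD.
Offset 20: leading byte 0xE8 = 11101000 → 3-byte char #8 = E8 9B 8A.
Offset 23: leading byte 0xE7 = 11100111 → 3-byte char #9 = E7 BE 98.
Offset 26: leading byte 0x35 = 00110101 → 1-byte char #10 = 35.
Leading byte 0x35 = 00110101 matches 0xxxxxxx → 1-byte sequence.
Byte 1: 0x35 = 00110101, payload 0110101 (7 bits).
Concatenate: 0110101 = 0x35 (7 bits → U+0035).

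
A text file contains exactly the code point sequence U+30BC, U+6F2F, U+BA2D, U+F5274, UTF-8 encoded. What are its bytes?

U+30BC: 3-byte form → E3 82 BC.
U+6F2F: 3-byte form → E6 BC AF.
U+BA2D: 3-byte form → EB A8 AD.
U+F5274: 4-byte form → F3 B5 89 B4.
Concatenated (13 bytes): E3 82 BC E6 BC AF EB A8 AD F3 B5 89 B4.

E3 82 BC E6 BC AF EB A8 AD F3 B5 89 B4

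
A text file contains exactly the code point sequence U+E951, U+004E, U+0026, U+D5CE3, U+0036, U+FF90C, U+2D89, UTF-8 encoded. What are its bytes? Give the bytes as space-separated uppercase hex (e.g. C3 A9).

EE A5 91 4E 26 F3 95 B3 A3 36 F3 BF A4 8C E2 B6 89

U+E951: 3-byte form → EE A5 91.
U+004E: 1-byte form → 4E.
U+0026: 1-byte form → 26.
U+D5CE3: 4-byte form → F3 95 B3 A3.
U+0036: 1-byte form → 36.
U+FF90C: 4-byte form → F3 BF A4 8C.
U+2D89: 3-byte form → E2 B6 89.
Concatenated (17 bytes): EE A5 91 4E 26 F3 95 B3 A3 36 F3 BF A4 8C E2 B6 89.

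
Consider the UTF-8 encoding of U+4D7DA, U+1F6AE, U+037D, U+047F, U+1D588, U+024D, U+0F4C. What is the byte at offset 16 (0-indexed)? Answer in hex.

U+4D7DA → 4-byte form F1 8D 9F 9A at offsets 0–3.
U+1F6AE → 4-byte form F0 9F 9A AE at offsets 4–7.
U+037D → 2-byte form CD BD at offsets 8–9.
U+047F → 2-byte form D1 BF at offsets 10–11.
U+1D588 → 4-byte form F0 9D 96 88 at offsets 12–15.
U+024D → 2-byte form C9 8D at offsets 16–17.
Offset 16 falls in char 6's range; it's byte 1 of C9 8D = 0xC9.

0xC9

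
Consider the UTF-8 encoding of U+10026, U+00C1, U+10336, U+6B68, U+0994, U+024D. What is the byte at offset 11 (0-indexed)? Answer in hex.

0xAD

U+10026 → 4-byte form F0 90 80 A6 at offsets 0–3.
U+00C1 → 2-byte form C3 81 at offsets 4–5.
U+10336 → 4-byte form F0 90 8C B6 at offsets 6–9.
U+6B68 → 3-byte form E6 AD A8 at offsets 10–12.
Offset 11 falls in char 4's range; it's byte 2 of E6 AD A8 = 0xAD.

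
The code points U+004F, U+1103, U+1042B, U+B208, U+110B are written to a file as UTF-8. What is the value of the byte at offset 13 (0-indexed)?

U+004F → 1-byte form 4F at offsets 0–0.
U+1103 → 3-byte form E1 84 83 at offsets 1–3.
U+1042B → 4-byte form F0 90 90 AB at offsets 4–7.
U+B208 → 3-byte form EB 88 88 at offsets 8–10.
U+110B → 3-byte form E1 84 8B at offsets 11–13.
Offset 13 falls in char 5's range; it's byte 3 of E1 84 8B = 0x8B.

0x8B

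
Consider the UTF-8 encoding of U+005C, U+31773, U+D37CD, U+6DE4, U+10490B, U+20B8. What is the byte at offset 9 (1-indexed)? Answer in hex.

1-indexed offset 9 is 0-indexed offset 8.
U+005C → 1-byte form 5C at offsets 0–0.
U+31773 → 4-byte form F0 B1 9D B3 at offsets 1–4.
U+D37CD → 4-byte form F3 93 9F 8D at offsets 5–8.
Offset 8 falls in char 3's range; it's byte 4 of F3 93 9F 8D = 0x8D.

0x8D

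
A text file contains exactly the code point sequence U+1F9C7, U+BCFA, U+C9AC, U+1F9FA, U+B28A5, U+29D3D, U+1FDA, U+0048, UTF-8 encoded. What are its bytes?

U+1F9C7: 4-byte form → F0 9F A7 87.
U+BCFA: 3-byte form → EB B3 BA.
U+C9AC: 3-byte form → EC A6 AC.
U+1F9FA: 4-byte form → F0 9F A7 BA.
U+B28A5: 4-byte form → F2 B2 A2 A5.
U+29D3D: 4-byte form → F0 A9 B4 BD.
U+1FDA: 3-byte form → E1 BF 9A.
U+0048: 1-byte form → 48.
Concatenated (26 bytes): F0 9F A7 87 EB B3 BA EC A6 AC F0 9F A7 BA F2 B2 A2 A5 F0 A9 B4 BD E1 BF 9A 48.

F0 9F A7 87 EB B3 BA EC A6 AC F0 9F A7 BA F2 B2 A2 A5 F0 A9 B4 BD E1 BF 9A 48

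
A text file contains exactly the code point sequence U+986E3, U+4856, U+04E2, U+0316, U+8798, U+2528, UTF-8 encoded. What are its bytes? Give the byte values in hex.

F2 98 9B A3 E4 A1 96 D3 A2 CC 96 E8 9E 98 E2 94 A8

U+986E3: 4-byte form → F2 98 9B A3.
U+4856: 3-byte form → E4 A1 96.
U+04E2: 2-byte form → D3 A2.
U+0316: 2-byte form → CC 96.
U+8798: 3-byte form → E8 9E 98.
U+2528: 3-byte form → E2 94 A8.
Concatenated (17 bytes): F2 98 9B A3 E4 A1 96 D3 A2 CC 96 E8 9E 98 E2 94 A8.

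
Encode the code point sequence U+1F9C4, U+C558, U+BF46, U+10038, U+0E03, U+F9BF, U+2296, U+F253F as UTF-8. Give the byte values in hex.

U+1F9C4: 4-byte form → F0 9F A7 84.
U+C558: 3-byte form → EC 95 98.
U+BF46: 3-byte form → EB BD 86.
U+10038: 4-byte form → F0 90 80 B8.
U+0E03: 3-byte form → E0 B8 83.
U+F9BF: 3-byte form → EF A6 BF.
U+2296: 3-byte form → E2 8A 96.
U+F253F: 4-byte form → F3 B2 94 BF.
Concatenated (27 bytes): F0 9F A7 84 EC 95 98 EB BD 86 F0 90 80 B8 E0 B8 83 EF A6 BF E2 8A 96 F3 B2 94 BF.

F0 9F A7 84 EC 95 98 EB BD 86 F0 90 80 B8 E0 B8 83 EF A6 BF E2 8A 96 F3 B2 94 BF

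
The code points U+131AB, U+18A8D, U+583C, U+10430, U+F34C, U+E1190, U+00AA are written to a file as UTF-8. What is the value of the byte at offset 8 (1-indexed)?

1-indexed offset 8 is 0-indexed offset 7.
U+131AB → 4-byte form F0 93 86 AB at offsets 0–3.
U+18A8D → 4-byte form F0 98 AA 8D at offsets 4–7.
Offset 7 falls in char 2's range; it's byte 4 of F0 98 AA 8D = 0x8D.

0x8D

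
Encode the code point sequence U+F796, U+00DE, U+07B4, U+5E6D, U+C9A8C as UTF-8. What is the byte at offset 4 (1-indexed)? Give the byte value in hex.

1-indexed offset 4 is 0-indexed offset 3.
U+F796 → 3-byte form EF 9E 96 at offsets 0–2.
U+00DE → 2-byte form C3 9E at offsets 3–4.
Offset 3 falls in char 2's range; it's byte 1 of C3 9E = 0xC3.

0xC3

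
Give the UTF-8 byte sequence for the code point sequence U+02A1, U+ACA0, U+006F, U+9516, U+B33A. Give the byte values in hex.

CA A1 EA B2 A0 6F E9 94 96 EB 8C BA

U+02A1: 2-byte form → CA A1.
U+ACA0: 3-byte form → EA B2 A0.
U+006F: 1-byte form → 6F.
U+9516: 3-byte form → E9 94 96.
U+B33A: 3-byte form → EB 8C BA.
Concatenated (12 bytes): CA A1 EA B2 A0 6F E9 94 96 EB 8C BA.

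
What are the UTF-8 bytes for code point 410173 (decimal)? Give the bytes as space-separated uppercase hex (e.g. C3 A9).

F1 A4 88 BD

U+6423D = 0x6423D = 410173 decimal. In range U+10000–U+10FFFF → 4-byte form: 11110xxx 10xxxxxx 10xxxxxx 10xxxxxx.
Binary (21 bits): 001100100001000111101.
Split 3+6+6+6: 001 | 100100 | 001000 | 111101.
Byte 1: 11110001 = 0xF1.
Byte 2: 10100100 = 0xA4.
Byte 3: 10001000 = 0x88.
Byte 4: 10111101 = 0xBD.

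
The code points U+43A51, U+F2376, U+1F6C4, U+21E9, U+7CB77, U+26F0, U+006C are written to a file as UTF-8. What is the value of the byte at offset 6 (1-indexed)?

0xB2

1-indexed offset 6 is 0-indexed offset 5.
U+43A51 → 4-byte form F1 83 A9 91 at offsets 0–3.
U+F2376 → 4-byte form F3 B2 8D B6 at offsets 4–7.
Offset 5 falls in char 2's range; it's byte 2 of F3 B2 8D B6 = 0xB2.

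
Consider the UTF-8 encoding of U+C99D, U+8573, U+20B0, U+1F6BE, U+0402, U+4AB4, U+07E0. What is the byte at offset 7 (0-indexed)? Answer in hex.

U+C99D → 3-byte form EC A6 9D at offsets 0–2.
U+8573 → 3-byte form E8 95 B3 at offsets 3–5.
U+20B0 → 3-byte form E2 82 B0 at offsets 6–8.
Offset 7 falls in char 3's range; it's byte 2 of E2 82 B0 = 0x82.

0x82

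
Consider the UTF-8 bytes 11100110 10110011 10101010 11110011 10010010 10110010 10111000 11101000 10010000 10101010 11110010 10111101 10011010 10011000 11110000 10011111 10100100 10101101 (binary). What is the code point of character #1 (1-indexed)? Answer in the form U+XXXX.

U+6CEA

Offset 0: leading byte 0xE6 = 11100110 → 3-byte char #1 = E6 B3 AA.
Leading byte 0xE6 = 11100110 matches 1110xxxx → 3-byte sequence.
Byte 1: 0xE6 = 11100110, payload 0110 (4 bits).
Byte 2: 0xB3 = 10110011 (10xxxxxx ✓), payload 110011.
Byte 3: 0xAA = 10101010 (10xxxxxx ✓), payload 101010.
Concatenate: 0110110011101010 = 0x6CEA (16 bits → U+6CEA).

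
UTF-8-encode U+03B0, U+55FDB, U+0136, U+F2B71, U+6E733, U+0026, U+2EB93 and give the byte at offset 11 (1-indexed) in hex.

1-indexed offset 11 is 0-indexed offset 10.
U+03B0 → 2-byte form CE B0 at offsets 0–1.
U+55FDB → 4-byte form F1 95 BF 9B at offsets 2–5.
U+0136 → 2-byte form C4 B6 at offsets 6–7.
U+F2B71 → 4-byte form F3 B2 AD B1 at offsets 8–11.
Offset 10 falls in char 4's range; it's byte 3 of F3 B2 AD B1 = 0xAD.

0xAD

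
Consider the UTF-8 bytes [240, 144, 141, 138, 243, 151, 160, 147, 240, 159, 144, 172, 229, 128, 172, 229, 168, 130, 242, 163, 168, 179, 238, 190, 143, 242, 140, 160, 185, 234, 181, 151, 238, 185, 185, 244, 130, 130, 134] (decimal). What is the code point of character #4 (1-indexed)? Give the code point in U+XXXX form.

Offset 0: leading byte 0xF0 = 11110000 → 4-byte char #1 = F0 90 8D 8A.
Offset 4: leading byte 0xF3 = 11110011 → 4-byte char #2 = F3 97 A0 93.
Offset 8: leading byte 0xF0 = 11110000 → 4-byte char #3 = F0 9F 90 AC.
Offset 12: leading byte 0xE5 = 11100101 → 3-byte char #4 = E5 80 AC.
Leading byte 0xE5 = 11100101 matches 1110xxxx → 3-byte sequence.
Byte 1: 0xE5 = 11100101, payload 0101 (4 bits).
Byte 2: 0x80 = 10000000 (10xxxxxx ✓), payload 000000.
Byte 3: 0xAC = 10101100 (10xxxxxx ✓), payload 101100.
Concatenate: 0101000000101100 = 0x502C (16 bits → U+502C).

U+502C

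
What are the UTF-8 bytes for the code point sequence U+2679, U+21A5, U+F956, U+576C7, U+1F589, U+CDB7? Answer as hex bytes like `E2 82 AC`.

U+2679: 3-byte form → E2 99 B9.
U+21A5: 3-byte form → E2 86 A5.
U+F956: 3-byte form → EF A5 96.
U+576C7: 4-byte form → F1 97 9B 87.
U+1F589: 4-byte form → F0 9F 96 89.
U+CDB7: 3-byte form → EC B6 B7.
Concatenated (20 bytes): E2 99 B9 E2 86 A5 EF A5 96 F1 97 9B 87 F0 9F 96 89 EC B6 B7.

E2 99 B9 E2 86 A5 EF A5 96 F1 97 9B 87 F0 9F 96 89 EC B6 B7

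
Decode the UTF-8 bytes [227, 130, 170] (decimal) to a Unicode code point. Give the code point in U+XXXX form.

U+30AA

Leading byte 0xE3 = 11100011 matches 1110xxxx → 3-byte sequence.
Byte 1: 0xE3 = 11100011, payload 0011 (4 bits).
Byte 2: 0x82 = 10000010 (10xxxxxx ✓), payload 000010.
Byte 3: 0xAA = 10101010 (10xxxxxx ✓), payload 101010.
Concatenate: 0011000010101010 = 0x30AA (16 bits → U+30AA).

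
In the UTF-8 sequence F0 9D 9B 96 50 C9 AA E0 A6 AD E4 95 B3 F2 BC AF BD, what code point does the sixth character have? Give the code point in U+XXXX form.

Offset 0: leading byte 0xF0 = 11110000 → 4-byte char #1 = F0 9D 9B 96.
Offset 4: leading byte 0x50 = 01010000 → 1-byte char #2 = 50.
Offset 5: leading byte 0xC9 = 11001001 → 2-byte char #3 = C9 AA.
Offset 7: leading byte 0xE0 = 11100000 → 3-byte char #4 = E0 A6 AD.
Offset 10: leading byte 0xE4 = 11100100 → 3-byte char #5 = E4 95 B3.
Offset 13: leading byte 0xF2 = 11110010 → 4-byte char #6 = F2 BC AF BD.
Leading byte 0xF2 = 11110010 matches 11110xxx → 4-byte sequence.
Byte 1: 0xF2 = 11110010, payload 010 (3 bits).
Byte 2: 0xBC = 10111100 (10xxxxxx ✓), payload 111100.
Byte 3: 0xAF = 10101111 (10xxxxxx ✓), payload 101111.
Byte 4: 0xBD = 10111101 (10xxxxxx ✓), payload 111101.
Concatenate: 010111100101111111101 = 0xBCBFD (21 bits → U+BCBFD).

U+BCBFD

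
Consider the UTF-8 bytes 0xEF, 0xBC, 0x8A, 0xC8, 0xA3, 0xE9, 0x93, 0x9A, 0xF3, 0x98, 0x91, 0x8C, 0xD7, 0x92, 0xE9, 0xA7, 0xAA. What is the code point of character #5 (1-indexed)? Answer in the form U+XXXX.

U+05D2

Offset 0: leading byte 0xEF = 11101111 → 3-byte char #1 = EF BC 8A.
Offset 3: leading byte 0xC8 = 11001000 → 2-byte char #2 = C8 A3.
Offset 5: leading byte 0xE9 = 11101001 → 3-byte char #3 = E9 93 9A.
Offset 8: leading byte 0xF3 = 11110011 → 4-byte char #4 = F3 98 91 8C.
Offset 12: leading byte 0xD7 = 11010111 → 2-byte char #5 = D7 92.
Leading byte 0xD7 = 11010111 matches 110xxxxx → 2-byte sequence.
Byte 1: 0xD7 = 11010111, payload 10111 (5 bits).
Byte 2: 0x92 = 10010010 (10xxxxxx ✓), payload 010010.
Concatenate: 10111010010 = 0x5D2 (11 bits → U+05D2).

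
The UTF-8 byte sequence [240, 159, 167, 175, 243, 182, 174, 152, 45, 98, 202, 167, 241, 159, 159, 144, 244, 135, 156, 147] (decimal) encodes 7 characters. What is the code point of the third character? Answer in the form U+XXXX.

U+002D

Offset 0: leading byte 0xF0 = 11110000 → 4-byte char #1 = F0 9F A7 AF.
Offset 4: leading byte 0xF3 = 11110011 → 4-byte char #2 = F3 B6 AE 98.
Offset 8: leading byte 0x2D = 00101101 → 1-byte char #3 = 2D.
Leading byte 0x2D = 00101101 matches 0xxxxxxx → 1-byte sequence.
Byte 1: 0x2D = 00101101, payload 0101101 (7 bits).
Concatenate: 0101101 = 0x2D (7 bits → U+002D).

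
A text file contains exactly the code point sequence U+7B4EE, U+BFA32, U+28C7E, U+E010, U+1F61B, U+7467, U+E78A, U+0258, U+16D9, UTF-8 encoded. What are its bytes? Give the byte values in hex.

U+7B4EE: 4-byte form → F1 BB 93 AE.
U+BFA32: 4-byte form → F2 BF A8 B2.
U+28C7E: 4-byte form → F0 A8 B1 BE.
U+E010: 3-byte form → EE 80 90.
U+1F61B: 4-byte form → F0 9F 98 9B.
U+7467: 3-byte form → E7 91 A7.
U+E78A: 3-byte form → EE 9E 8A.
U+0258: 2-byte form → C9 98.
U+16D9: 3-byte form → E1 9B 99.
Concatenated (30 bytes): F1 BB 93 AE F2 BF A8 B2 F0 A8 B1 BE EE 80 90 F0 9F 98 9B E7 91 A7 EE 9E 8A C9 98 E1 9B 99.

F1 BB 93 AE F2 BF A8 B2 F0 A8 B1 BE EE 80 90 F0 9F 98 9B E7 91 A7 EE 9E 8A C9 98 E1 9B 99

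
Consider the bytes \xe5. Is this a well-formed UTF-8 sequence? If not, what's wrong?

Leading byte 0xE5 = 11100101 → 3-byte form, but only 1 byte is present.

invalid (sequence truncated)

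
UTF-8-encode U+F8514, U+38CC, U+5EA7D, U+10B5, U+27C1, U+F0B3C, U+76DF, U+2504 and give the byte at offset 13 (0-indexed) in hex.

0xB5

U+F8514 → 4-byte form F3 B8 94 94 at offsets 0–3.
U+38CC → 3-byte form E3 A3 8C at offsets 4–6.
U+5EA7D → 4-byte form F1 9E A9 BD at offsets 7–10.
U+10B5 → 3-byte form E1 82 B5 at offsets 11–13.
Offset 13 falls in char 4's range; it's byte 3 of E1 82 B5 = 0xB5.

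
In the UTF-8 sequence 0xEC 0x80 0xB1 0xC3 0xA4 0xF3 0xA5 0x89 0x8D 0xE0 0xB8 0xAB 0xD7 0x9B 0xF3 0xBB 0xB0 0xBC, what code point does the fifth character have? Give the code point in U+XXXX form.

Offset 0: leading byte 0xEC = 11101100 → 3-byte char #1 = EC 80 B1.
Offset 3: leading byte 0xC3 = 11000011 → 2-byte char #2 = C3 A4.
Offset 5: leading byte 0xF3 = 11110011 → 4-byte char #3 = F3 A5 89 8D.
Offset 9: leading byte 0xE0 = 11100000 → 3-byte char #4 = E0 B8 AB.
Offset 12: leading byte 0xD7 = 11010111 → 2-byte char #5 = D7 9B.
Leading byte 0xD7 = 11010111 matches 110xxxxx → 2-byte sequence.
Byte 1: 0xD7 = 11010111, payload 10111 (5 bits).
Byte 2: 0x9B = 10011011 (10xxxxxx ✓), payload 011011.
Concatenate: 10111011011 = 0x5DB (11 bits → U+05DB).

U+05DB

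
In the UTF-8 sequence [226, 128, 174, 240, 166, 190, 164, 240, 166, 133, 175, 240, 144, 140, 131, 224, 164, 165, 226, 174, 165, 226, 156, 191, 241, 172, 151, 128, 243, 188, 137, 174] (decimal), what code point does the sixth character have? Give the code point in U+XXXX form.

U+2BA5

Offset 0: leading byte 0xE2 = 11100010 → 3-byte char #1 = E2 80 AE.
Offset 3: leading byte 0xF0 = 11110000 → 4-byte char #2 = F0 A6 BE A4.
Offset 7: leading byte 0xF0 = 11110000 → 4-byte char #3 = F0 A6 85 AF.
Offset 11: leading byte 0xF0 = 11110000 → 4-byte char #4 = F0 90 8C 83.
Offset 15: leading byte 0xE0 = 11100000 → 3-byte char #5 = E0 A4 A5.
Offset 18: leading byte 0xE2 = 11100010 → 3-byte char #6 = E2 AE A5.
Leading byte 0xE2 = 11100010 matches 1110xxxx → 3-byte sequence.
Byte 1: 0xE2 = 11100010, payload 0010 (4 bits).
Byte 2: 0xAE = 10101110 (10xxxxxx ✓), payload 101110.
Byte 3: 0xA5 = 10100101 (10xxxxxx ✓), payload 100101.
Concatenate: 0010101110100101 = 0x2BA5 (16 bits → U+2BA5).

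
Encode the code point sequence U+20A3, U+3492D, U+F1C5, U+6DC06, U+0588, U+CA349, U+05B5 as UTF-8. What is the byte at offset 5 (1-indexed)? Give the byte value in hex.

1-indexed offset 5 is 0-indexed offset 4.
U+20A3 → 3-byte form E2 82 A3 at offsets 0–2.
U+3492D → 4-byte form F0 B4 A4 AD at offsets 3–6.
Offset 4 falls in char 2's range; it's byte 2 of F0 B4 A4 AD = 0xB4.

0xB4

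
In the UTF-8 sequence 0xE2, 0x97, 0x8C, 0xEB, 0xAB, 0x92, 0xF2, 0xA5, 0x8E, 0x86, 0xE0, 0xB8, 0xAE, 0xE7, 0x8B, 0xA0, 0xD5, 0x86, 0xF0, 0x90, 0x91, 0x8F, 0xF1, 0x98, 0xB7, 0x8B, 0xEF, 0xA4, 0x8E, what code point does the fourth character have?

Offset 0: leading byte 0xE2 = 11100010 → 3-byte char #1 = E2 97 8C.
Offset 3: leading byte 0xEB = 11101011 → 3-byte char #2 = EB AB 92.
Offset 6: leading byte 0xF2 = 11110010 → 4-byte char #3 = F2 A5 8E 86.
Offset 10: leading byte 0xE0 = 11100000 → 3-byte char #4 = E0 B8 AE.
Leading byte 0xE0 = 11100000 matches 1110xxxx → 3-byte sequence.
Byte 1: 0xE0 = 11100000, payload 0000 (4 bits).
Byte 2: 0xB8 = 10111000 (10xxxxxx ✓), payload 111000.
Byte 3: 0xAE = 10101110 (10xxxxxx ✓), payload 101110.
Concatenate: 0000111000101110 = 0xE2E (16 bits → U+0E2E).

U+0E2E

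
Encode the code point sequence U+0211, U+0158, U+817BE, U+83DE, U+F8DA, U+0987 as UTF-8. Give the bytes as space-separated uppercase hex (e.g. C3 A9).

U+0211: 2-byte form → C8 91.
U+0158: 2-byte form → C5 98.
U+817BE: 4-byte form → F2 81 9E BE.
U+83DE: 3-byte form → E8 8F 9E.
U+F8DA: 3-byte form → EF A3 9A.
U+0987: 3-byte form → E0 A6 87.
Concatenated (17 bytes): C8 91 C5 98 F2 81 9E BE E8 8F 9E EF A3 9A E0 A6 87.

C8 91 C5 98 F2 81 9E BE E8 8F 9E EF A3 9A E0 A6 87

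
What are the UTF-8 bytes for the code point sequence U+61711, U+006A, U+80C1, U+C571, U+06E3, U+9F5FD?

F1 A1 9C 91 6A E8 83 81 EC 95 B1 DB A3 F2 9F 97 BD

U+61711: 4-byte form → F1 A1 9C 91.
U+006A: 1-byte form → 6A.
U+80C1: 3-byte form → E8 83 81.
U+C571: 3-byte form → EC 95 B1.
U+06E3: 2-byte form → DB A3.
U+9F5FD: 4-byte form → F2 9F 97 BD.
Concatenated (17 bytes): F1 A1 9C 91 6A E8 83 81 EC 95 B1 DB A3 F2 9F 97 BD.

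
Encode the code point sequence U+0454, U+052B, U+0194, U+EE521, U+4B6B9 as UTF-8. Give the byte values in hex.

U+0454: 2-byte form → D1 94.
U+052B: 2-byte form → D4 AB.
U+0194: 2-byte form → C6 94.
U+EE521: 4-byte form → F3 AE 94 A1.
U+4B6B9: 4-byte form → F1 8B 9A B9.
Concatenated (14 bytes): D1 94 D4 AB C6 94 F3 AE 94 A1 F1 8B 9A B9.

D1 94 D4 AB C6 94 F3 AE 94 A1 F1 8B 9A B9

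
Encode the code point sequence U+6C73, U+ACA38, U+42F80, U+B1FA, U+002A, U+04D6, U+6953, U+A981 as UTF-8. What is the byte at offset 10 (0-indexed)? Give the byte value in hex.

0x80

U+6C73 → 3-byte form E6 B1 B3 at offsets 0–2.
U+ACA38 → 4-byte form F2 AC A8 B8 at offsets 3–6.
U+42F80 → 4-byte form F1 82 BE 80 at offsets 7–10.
Offset 10 falls in char 3's range; it's byte 4 of F1 82 BE 80 = 0x80.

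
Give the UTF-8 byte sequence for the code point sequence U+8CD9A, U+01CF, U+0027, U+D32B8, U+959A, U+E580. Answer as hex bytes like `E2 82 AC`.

F2 8C B6 9A C7 8F 27 F3 93 8A B8 E9 96 9A EE 96 80

U+8CD9A: 4-byte form → F2 8C B6 9A.
U+01CF: 2-byte form → C7 8F.
U+0027: 1-byte form → 27.
U+D32B8: 4-byte form → F3 93 8A B8.
U+959A: 3-byte form → E9 96 9A.
U+E580: 3-byte form → EE 96 80.
Concatenated (17 bytes): F2 8C B6 9A C7 8F 27 F3 93 8A B8 E9 96 9A EE 96 80.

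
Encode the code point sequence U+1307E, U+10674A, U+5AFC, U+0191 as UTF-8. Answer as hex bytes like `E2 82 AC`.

F0 93 81 BE F4 86 9D 8A E5 AB BC C6 91

U+1307E: 4-byte form → F0 93 81 BE.
U+10674A: 4-byte form → F4 86 9D 8A.
U+5AFC: 3-byte form → E5 AB BC.
U+0191: 2-byte form → C6 91.
Concatenated (13 bytes): F0 93 81 BE F4 86 9D 8A E5 AB BC C6 91.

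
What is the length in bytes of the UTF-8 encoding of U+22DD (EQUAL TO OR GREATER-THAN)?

3

U+22DD = 0x22DD. UTF-8 uses 1 byte below 0x80, 2 below 0x800, 3 below 0x10000, 4 up to 0x10FFFF. 0x22DD is in U+0800–U+FFFF → 3 bytes.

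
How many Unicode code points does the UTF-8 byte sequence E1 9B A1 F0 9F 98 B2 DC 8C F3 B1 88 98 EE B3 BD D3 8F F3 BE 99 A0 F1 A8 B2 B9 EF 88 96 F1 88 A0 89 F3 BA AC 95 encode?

11

Byte at offset 0: 0xE1 = 11100001 → 3-byte char (#1). Advance 3.
Byte at offset 3: 0xF0 = 11110000 → 4-byte char (#2). Advance 4.
Byte at offset 7: 0xDC = 11011100 → 2-byte char (#3). Advance 2.
Byte at offset 9: 0xF3 = 11110011 → 4-byte char (#4). Advance 4.
Byte at offset 13: 0xEE = 11101110 → 3-byte char (#5). Advance 3.
Byte at offset 16: 0xD3 = 11010011 → 2-byte char (#6). Advance 2.
Byte at offset 18: 0xF3 = 11110011 → 4-byte char (#7). Advance 4.
Byte at offset 22: 0xF1 = 11110001 → 4-byte char (#8). Advance 4.
Byte at offset 26: 0xEF = 11101111 → 3-byte char (#9). Advance 3.
Byte at offset 29: 0xF1 = 11110001 → 4-byte char (#10). Advance 4.
Byte at offset 33: 0xF3 = 11110011 → 4-byte char (#11). Advance 4.
Reached end at offset 37 after 11 code points.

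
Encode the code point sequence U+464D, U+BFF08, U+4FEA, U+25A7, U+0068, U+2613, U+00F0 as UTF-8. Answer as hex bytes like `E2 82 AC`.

E4 99 8D F2 BF BC 88 E4 BF AA E2 96 A7 68 E2 98 93 C3 B0

U+464D: 3-byte form → E4 99 8D.
U+BFF08: 4-byte form → F2 BF BC 88.
U+4FEA: 3-byte form → E4 BF AA.
U+25A7: 3-byte form → E2 96 A7.
U+0068: 1-byte form → 68.
U+2613: 3-byte form → E2 98 93.
U+00F0: 2-byte form → C3 B0.
Concatenated (19 bytes): E4 99 8D F2 BF BC 88 E4 BF AA E2 96 A7 68 E2 98 93 C3 B0.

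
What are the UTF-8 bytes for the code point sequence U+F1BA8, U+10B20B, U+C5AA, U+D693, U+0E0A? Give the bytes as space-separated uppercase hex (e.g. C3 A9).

F3 B1 AE A8 F4 8B 88 8B EC 96 AA ED 9A 93 E0 B8 8A

U+F1BA8: 4-byte form → F3 B1 AE A8.
U+10B20B: 4-byte form → F4 8B 88 8B.
U+C5AA: 3-byte form → EC 96 AA.
U+D693: 3-byte form → ED 9A 93.
U+0E0A: 3-byte form → E0 B8 8A.
Concatenated (17 bytes): F3 B1 AE A8 F4 8B 88 8B EC 96 AA ED 9A 93 E0 B8 8A.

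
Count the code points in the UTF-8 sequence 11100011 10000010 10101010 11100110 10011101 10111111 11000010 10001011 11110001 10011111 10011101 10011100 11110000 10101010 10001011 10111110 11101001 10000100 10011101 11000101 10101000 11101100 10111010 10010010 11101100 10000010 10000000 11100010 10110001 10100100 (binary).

Byte at offset 0: 0xE3 = 11100011 → 3-byte char (#1). Advance 3.
Byte at offset 3: 0xE6 = 11100110 → 3-byte char (#2). Advance 3.
Byte at offset 6: 0xC2 = 11000010 → 2-byte char (#3). Advance 2.
Byte at offset 8: 0xF1 = 11110001 → 4-byte char (#4). Advance 4.
Byte at offset 12: 0xF0 = 11110000 → 4-byte char (#5). Advance 4.
Byte at offset 16: 0xE9 = 11101001 → 3-byte char (#6). Advance 3.
Byte at offset 19: 0xC5 = 11000101 → 2-byte char (#7). Advance 2.
Byte at offset 21: 0xEC = 11101100 → 3-byte char (#8). Advance 3.
Byte at offset 24: 0xEC = 11101100 → 3-byte char (#9). Advance 3.
Byte at offset 27: 0xE2 = 11100010 → 3-byte char (#10). Advance 3.
Reached end at offset 30 after 10 code points.

10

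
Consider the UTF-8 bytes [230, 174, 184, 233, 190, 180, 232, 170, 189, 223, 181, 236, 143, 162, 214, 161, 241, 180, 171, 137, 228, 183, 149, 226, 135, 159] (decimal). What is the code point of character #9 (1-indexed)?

Offset 0: leading byte 0xE6 = 11100110 → 3-byte char #1 = E6 AE B8.
Offset 3: leading byte 0xE9 = 11101001 → 3-byte char #2 = E9 BE B4.
Offset 6: leading byte 0xE8 = 11101000 → 3-byte char #3 = E8 AA BD.
Offset 9: leading byte 0xDF = 11011111 → 2-byte char #4 = DF B5.
Offset 11: leading byte 0xEC = 11101100 → 3-byte char #5 = EC 8F A2.
Offset 14: leading byte 0xD6 = 11010110 → 2-byte char #6 = D6 A1.
Offset 16: leading byte 0xF1 = 11110001 → 4-byte char #7 = F1 B4 AB 89.
Offset 20: leading byte 0xE4 = 11100100 → 3-byte char #8 = E4 B7 95.
Offset 23: leading byte 0xE2 = 11100010 → 3-byte char #9 = E2 87 9F.
Leading byte 0xE2 = 11100010 matches 1110xxxx → 3-byte sequence.
Byte 1: 0xE2 = 11100010, payload 0010 (4 bits).
Byte 2: 0x87 = 10000111 (10xxxxxx ✓), payload 000111.
Byte 3: 0x9F = 10011111 (10xxxxxx ✓), payload 011111.
Concatenate: 0010000111011111 = 0x21DF (16 bits → U+21DF).

U+21DF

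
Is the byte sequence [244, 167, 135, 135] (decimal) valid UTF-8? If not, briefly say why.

Leading byte 0xF4 = 11110100 → 4-byte form.
Payload = 0x1271C7, which exceeds U+10FFFF, the maximum Unicode code point. (Leading bytes F5–FF, or F4 followed by ≥ 0x90, are invalid.)

invalid (encodes a value above U+10FFFF)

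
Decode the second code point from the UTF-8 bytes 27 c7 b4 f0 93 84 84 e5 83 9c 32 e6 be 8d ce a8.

Offset 0: leading byte 0x27 = 00100111 → 1-byte char #1 = 27.
Offset 1: leading byte 0xC7 = 11000111 → 2-byte char #2 = C7 B4.
Leading byte 0xC7 = 11000111 matches 110xxxxx → 2-byte sequence.
Byte 1: 0xC7 = 11000111, payload 00111 (5 bits).
Byte 2: 0xB4 = 10110100 (10xxxxxx ✓), payload 110100.
Concatenate: 00111110100 = 0x1F4 (11 bits → U+01F4).

U+01F4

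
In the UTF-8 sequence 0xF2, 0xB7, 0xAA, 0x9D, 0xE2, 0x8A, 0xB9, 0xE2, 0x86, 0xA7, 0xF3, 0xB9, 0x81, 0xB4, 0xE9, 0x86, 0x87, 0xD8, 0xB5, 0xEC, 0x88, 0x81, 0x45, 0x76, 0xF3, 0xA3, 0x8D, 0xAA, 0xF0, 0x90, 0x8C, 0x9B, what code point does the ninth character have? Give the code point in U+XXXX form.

Offset 0: leading byte 0xF2 = 11110010 → 4-byte char #1 = F2 B7 AA 9D.
Offset 4: leading byte 0xE2 = 11100010 → 3-byte char #2 = E2 8A B9.
Offset 7: leading byte 0xE2 = 11100010 → 3-byte char #3 = E2 86 A7.
Offset 10: leading byte 0xF3 = 11110011 → 4-byte char #4 = F3 B9 81 B4.
Offset 14: leading byte 0xE9 = 11101001 → 3-byte char #5 = E9 86 87.
Offset 17: leading byte 0xD8 = 11011000 → 2-byte char #6 = D8 B5.
Offset 19: leading byte 0xEC = 11101100 → 3-byte char #7 = EC 88 81.
Offset 22: leading byte 0x45 = 01000101 → 1-byte char #8 = 45.
Offset 23: leading byte 0x76 = 01110110 → 1-byte char #9 = 76.
Leading byte 0x76 = 01110110 matches 0xxxxxxx → 1-byte sequence.
Byte 1: 0x76 = 01110110, payload 1110110 (7 bits).
Concatenate: 1110110 = 0x76 (7 bits → U+0076).

U+0076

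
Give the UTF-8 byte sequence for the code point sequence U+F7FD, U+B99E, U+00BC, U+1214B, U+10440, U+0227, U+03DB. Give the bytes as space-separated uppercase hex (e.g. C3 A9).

EF 9F BD EB A6 9E C2 BC F0 92 85 8B F0 90 91 80 C8 A7 CF 9B

U+F7FD: 3-byte form → EF 9F BD.
U+B99E: 3-byte form → EB A6 9E.
U+00BC: 2-byte form → C2 BC.
U+1214B: 4-byte form → F0 92 85 8B.
U+10440: 4-byte form → F0 90 91 80.
U+0227: 2-byte form → C8 A7.
U+03DB: 2-byte form → CF 9B.
Concatenated (20 bytes): EF 9F BD EB A6 9E C2 BC F0 92 85 8B F0 90 91 80 C8 A7 CF 9B.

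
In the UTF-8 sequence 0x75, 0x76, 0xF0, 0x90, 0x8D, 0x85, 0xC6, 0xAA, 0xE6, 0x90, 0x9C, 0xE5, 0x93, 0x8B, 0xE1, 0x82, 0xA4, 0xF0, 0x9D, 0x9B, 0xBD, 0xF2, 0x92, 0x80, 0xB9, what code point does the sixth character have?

U+54CB

Offset 0: leading byte 0x75 = 01110101 → 1-byte char #1 = 75.
Offset 1: leading byte 0x76 = 01110110 → 1-byte char #2 = 76.
Offset 2: leading byte 0xF0 = 11110000 → 4-byte char #3 = F0 90 8D 85.
Offset 6: leading byte 0xC6 = 11000110 → 2-byte char #4 = C6 AA.
Offset 8: leading byte 0xE6 = 11100110 → 3-byte char #5 = E6 90 9C.
Offset 11: leading byte 0xE5 = 11100101 → 3-byte char #6 = E5 93 8B.
Leading byte 0xE5 = 11100101 matches 1110xxxx → 3-byte sequence.
Byte 1: 0xE5 = 11100101, payload 0101 (4 bits).
Byte 2: 0x93 = 10010011 (10xxxxxx ✓), payload 010011.
Byte 3: 0x8B = 10001011 (10xxxxxx ✓), payload 001011.
Concatenate: 0101010011001011 = 0x54CB (16 bits → U+54CB).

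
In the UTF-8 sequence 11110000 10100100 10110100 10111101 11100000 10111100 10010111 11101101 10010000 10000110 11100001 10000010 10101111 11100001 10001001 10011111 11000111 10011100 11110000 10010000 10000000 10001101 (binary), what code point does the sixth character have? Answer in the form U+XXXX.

U+01DC

Offset 0: leading byte 0xF0 = 11110000 → 4-byte char #1 = F0 A4 B4 BD.
Offset 4: leading byte 0xE0 = 11100000 → 3-byte char #2 = E0 BC 97.
Offset 7: leading byte 0xED = 11101101 → 3-byte char #3 = ED 90 86.
Offset 10: leading byte 0xE1 = 11100001 → 3-byte char #4 = E1 82 AF.
Offset 13: leading byte 0xE1 = 11100001 → 3-byte char #5 = E1 89 9F.
Offset 16: leading byte 0xC7 = 11000111 → 2-byte char #6 = C7 9C.
Leading byte 0xC7 = 11000111 matches 110xxxxx → 2-byte sequence.
Byte 1: 0xC7 = 11000111, payload 00111 (5 bits).
Byte 2: 0x9C = 10011100 (10xxxxxx ✓), payload 011100.
Concatenate: 00111011100 = 0x1DC (11 bits → U+01DC).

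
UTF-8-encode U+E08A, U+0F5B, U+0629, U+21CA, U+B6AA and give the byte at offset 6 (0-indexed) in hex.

0xD8

U+E08A → 3-byte form EE 82 8A at offsets 0–2.
U+0F5B → 3-byte form E0 BD 9B at offsets 3–5.
U+0629 → 2-byte form D8 A9 at offsets 6–7.
Offset 6 falls in char 3's range; it's byte 1 of D8 A9 = 0xD8.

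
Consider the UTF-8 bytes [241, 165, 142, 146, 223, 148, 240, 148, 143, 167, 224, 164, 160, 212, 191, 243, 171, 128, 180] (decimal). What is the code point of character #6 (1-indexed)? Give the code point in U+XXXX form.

Offset 0: leading byte 0xF1 = 11110001 → 4-byte char #1 = F1 A5 8E 92.
Offset 4: leading byte 0xDF = 11011111 → 2-byte char #2 = DF 94.
Offset 6: leading byte 0xF0 = 11110000 → 4-byte char #3 = F0 94 8F A7.
Offset 10: leading byte 0xE0 = 11100000 → 3-byte char #4 = E0 A4 A0.
Offset 13: leading byte 0xD4 = 11010100 → 2-byte char #5 = D4 BF.
Offset 15: leading byte 0xF3 = 11110011 → 4-byte char #6 = F3 AB 80 B4.
Leading byte 0xF3 = 11110011 matches 11110xxx → 4-byte sequence.
Byte 1: 0xF3 = 11110011, payload 011 (3 bits).
Byte 2: 0xAB = 10101011 (10xxxxxx ✓), payload 101011.
Byte 3: 0x80 = 10000000 (10xxxxxx ✓), payload 000000.
Byte 4: 0xB4 = 10110100 (10xxxxxx ✓), payload 110100.
Concatenate: 011101011000000110100 = 0xEB034 (21 bits → U+EB034).

U+EB034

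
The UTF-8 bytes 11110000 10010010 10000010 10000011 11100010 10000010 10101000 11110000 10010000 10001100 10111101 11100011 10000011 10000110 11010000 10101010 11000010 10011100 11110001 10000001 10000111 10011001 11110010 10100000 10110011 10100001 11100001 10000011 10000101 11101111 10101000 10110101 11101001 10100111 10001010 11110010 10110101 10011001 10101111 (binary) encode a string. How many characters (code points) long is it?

Byte at offset 0: 0xF0 = 11110000 → 4-byte char (#1). Advance 4.
Byte at offset 4: 0xE2 = 11100010 → 3-byte char (#2). Advance 3.
Byte at offset 7: 0xF0 = 11110000 → 4-byte char (#3). Advance 4.
Byte at offset 11: 0xE3 = 11100011 → 3-byte char (#4). Advance 3.
Byte at offset 14: 0xD0 = 11010000 → 2-byte char (#5). Advance 2.
Byte at offset 16: 0xC2 = 11000010 → 2-byte char (#6). Advance 2.
Byte at offset 18: 0xF1 = 11110001 → 4-byte char (#7). Advance 4.
Byte at offset 22: 0xF2 = 11110010 → 4-byte char (#8). Advance 4.
Byte at offset 26: 0xE1 = 11100001 → 3-byte char (#9). Advance 3.
Byte at offset 29: 0xEF = 11101111 → 3-byte char (#10). Advance 3.
Byte at offset 32: 0xE9 = 11101001 → 3-byte char (#11). Advance 3.
Byte at offset 35: 0xF2 = 11110010 → 4-byte char (#12). Advance 4.
Reached end at offset 39 after 12 code points.

12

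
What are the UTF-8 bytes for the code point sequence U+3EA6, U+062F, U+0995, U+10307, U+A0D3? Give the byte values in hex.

E3 BA A6 D8 AF E0 A6 95 F0 90 8C 87 EA 83 93

U+3EA6: 3-byte form → E3 BA A6.
U+062F: 2-byte form → D8 AF.
U+0995: 3-byte form → E0 A6 95.
U+10307: 4-byte form → F0 90 8C 87.
U+A0D3: 3-byte form → EA 83 93.
Concatenated (15 bytes): E3 BA A6 D8 AF E0 A6 95 F0 90 8C 87 EA 83 93.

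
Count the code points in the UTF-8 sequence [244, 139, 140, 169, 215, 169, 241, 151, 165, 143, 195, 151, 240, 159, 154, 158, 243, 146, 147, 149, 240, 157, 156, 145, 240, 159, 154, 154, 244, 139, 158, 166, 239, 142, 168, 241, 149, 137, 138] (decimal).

Byte at offset 0: 0xF4 = 11110100 → 4-byte char (#1). Advance 4.
Byte at offset 4: 0xD7 = 11010111 → 2-byte char (#2). Advance 2.
Byte at offset 6: 0xF1 = 11110001 → 4-byte char (#3). Advance 4.
Byte at offset 10: 0xC3 = 11000011 → 2-byte char (#4). Advance 2.
Byte at offset 12: 0xF0 = 11110000 → 4-byte char (#5). Advance 4.
Byte at offset 16: 0xF3 = 11110011 → 4-byte char (#6). Advance 4.
Byte at offset 20: 0xF0 = 11110000 → 4-byte char (#7). Advance 4.
Byte at offset 24: 0xF0 = 11110000 → 4-byte char (#8). Advance 4.
Byte at offset 28: 0xF4 = 11110100 → 4-byte char (#9). Advance 4.
Byte at offset 32: 0xEF = 11101111 → 3-byte char (#10). Advance 3.
Byte at offset 35: 0xF1 = 11110001 → 4-byte char (#11). Advance 4.
Reached end at offset 39 after 11 code points.

11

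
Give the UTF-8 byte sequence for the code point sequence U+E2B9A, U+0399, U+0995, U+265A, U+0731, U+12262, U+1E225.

F3 A2 AE 9A CE 99 E0 A6 95 E2 99 9A DC B1 F0 92 89 A2 F0 9E 88 A5

U+E2B9A: 4-byte form → F3 A2 AE 9A.
U+0399: 2-byte form → CE 99.
U+0995: 3-byte form → E0 A6 95.
U+265A: 3-byte form → E2 99 9A.
U+0731: 2-byte form → DC B1.
U+12262: 4-byte form → F0 92 89 A2.
U+1E225: 4-byte form → F0 9E 88 A5.
Concatenated (22 bytes): F3 A2 AE 9A CE 99 E0 A6 95 E2 99 9A DC B1 F0 92 89 A2 F0 9E 88 A5.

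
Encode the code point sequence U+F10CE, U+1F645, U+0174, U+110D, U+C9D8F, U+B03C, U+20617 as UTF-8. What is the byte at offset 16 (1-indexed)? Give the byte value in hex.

1-indexed offset 16 is 0-indexed offset 15.
U+F10CE → 4-byte form F3 B1 83 8E at offsets 0–3.
U+1F645 → 4-byte form F0 9F 99 85 at offsets 4–7.
U+0174 → 2-byte form C5 B4 at offsets 8–9.
U+110D → 3-byte form E1 84 8D at offsets 10–12.
U+C9D8F → 4-byte form F3 89 B6 8F at offsets 13–16.
Offset 15 falls in char 5's range; it's byte 3 of F3 89 B6 8F = 0xB6.

0xB6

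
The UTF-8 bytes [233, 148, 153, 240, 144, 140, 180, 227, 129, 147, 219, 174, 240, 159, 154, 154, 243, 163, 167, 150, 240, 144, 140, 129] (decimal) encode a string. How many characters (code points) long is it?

Byte at offset 0: 0xE9 = 11101001 → 3-byte char (#1). Advance 3.
Byte at offset 3: 0xF0 = 11110000 → 4-byte char (#2). Advance 4.
Byte at offset 7: 0xE3 = 11100011 → 3-byte char (#3). Advance 3.
Byte at offset 10: 0xDB = 11011011 → 2-byte char (#4). Advance 2.
Byte at offset 12: 0xF0 = 11110000 → 4-byte char (#5). Advance 4.
Byte at offset 16: 0xF3 = 11110011 → 4-byte char (#6). Advance 4.
Byte at offset 20: 0xF0 = 11110000 → 4-byte char (#7). Advance 4.
Reached end at offset 24 after 7 code points.

7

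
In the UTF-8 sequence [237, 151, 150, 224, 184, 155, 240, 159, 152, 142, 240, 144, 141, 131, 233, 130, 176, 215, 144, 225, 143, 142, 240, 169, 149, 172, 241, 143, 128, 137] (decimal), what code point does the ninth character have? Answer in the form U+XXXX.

Offset 0: leading byte 0xED = 11101101 → 3-byte char #1 = ED 97 96.
Offset 3: leading byte 0xE0 = 11100000 → 3-byte char #2 = E0 B8 9B.
Offset 6: leading byte 0xF0 = 11110000 → 4-byte char #3 = F0 9F 98 8E.
Offset 10: leading byte 0xF0 = 11110000 → 4-byte char #4 = F0 90 8D 83.
Offset 14: leading byte 0xE9 = 11101001 → 3-byte char #5 = E9 82 B0.
Offset 17: leading byte 0xD7 = 11010111 → 2-byte char #6 = D7 90.
Offset 19: leading byte 0xE1 = 11100001 → 3-byte char #7 = E1 8F 8E.
Offset 22: leading byte 0xF0 = 11110000 → 4-byte char #8 = F0 A9 95 AC.
Offset 26: leading byte 0xF1 = 11110001 → 4-byte char #9 = F1 8F 80 89.
Leading byte 0xF1 = 11110001 matches 11110xxx → 4-byte sequence.
Byte 1: 0xF1 = 11110001, payload 001 (3 bits).
Byte 2: 0x8F = 10001111 (10xxxxxx ✓), payload 001111.
Byte 3: 0x80 = 10000000 (10xxxxxx ✓), payload 000000.
Byte 4: 0x89 = 10001001 (10xxxxxx ✓), payload 001001.
Concatenate: 001001111000000001001 = 0x4F009 (21 bits → U+4F009).

U+4F009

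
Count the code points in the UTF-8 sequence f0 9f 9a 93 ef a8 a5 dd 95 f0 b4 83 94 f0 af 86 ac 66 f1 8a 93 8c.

7

Byte at offset 0: 0xF0 = 11110000 → 4-byte char (#1). Advance 4.
Byte at offset 4: 0xEF = 11101111 → 3-byte char (#2). Advance 3.
Byte at offset 7: 0xDD = 11011101 → 2-byte char (#3). Advance 2.
Byte at offset 9: 0xF0 = 11110000 → 4-byte char (#4). Advance 4.
Byte at offset 13: 0xF0 = 11110000 → 4-byte char (#5). Advance 4.
Byte at offset 17: 0x66 = 01100110 → 1-byte char (#6). Advance 1.
Byte at offset 18: 0xF1 = 11110001 → 4-byte char (#7). Advance 4.
Reached end at offset 22 after 7 code points.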